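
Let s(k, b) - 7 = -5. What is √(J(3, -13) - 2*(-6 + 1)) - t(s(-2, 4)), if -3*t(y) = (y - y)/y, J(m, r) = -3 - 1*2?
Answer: √5 ≈ 2.2361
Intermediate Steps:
s(k, b) = 2 (s(k, b) = 7 - 5 = 2)
J(m, r) = -5 (J(m, r) = -3 - 2 = -5)
t(y) = 0 (t(y) = -(y - y)/(3*y) = -0/y = -⅓*0 = 0)
√(J(3, -13) - 2*(-6 + 1)) - t(s(-2, 4)) = √(-5 - 2*(-6 + 1)) - 1*0 = √(-5 - 2*(-5)) + 0 = √(-5 + 10) + 0 = √5 + 0 = √5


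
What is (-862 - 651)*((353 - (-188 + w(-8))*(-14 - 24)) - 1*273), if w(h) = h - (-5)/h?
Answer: 44734871/4 ≈ 1.1184e+7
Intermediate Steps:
w(h) = h + 5/h
(-862 - 651)*((353 - (-188 + w(-8))*(-14 - 24)) - 1*273) = (-862 - 651)*((353 - (-188 + (-8 + 5/(-8)))*(-14 - 24)) - 1*273) = -1513*((353 - (-188 + (-8 + 5*(-⅛)))*(-38)) - 273) = -1513*((353 - (-188 + (-8 - 5/8))*(-38)) - 273) = -1513*((353 - (-188 - 69/8)*(-38)) - 273) = -1513*((353 - (-1573)*(-38)/8) - 273) = -1513*((353 - 1*29887/4) - 273) = -1513*((353 - 29887/4) - 273) = -1513*(-28475/4 - 273) = -1513*(-29567/4) = 44734871/4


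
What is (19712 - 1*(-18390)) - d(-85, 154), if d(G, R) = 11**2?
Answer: 37981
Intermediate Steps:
d(G, R) = 121
(19712 - 1*(-18390)) - d(-85, 154) = (19712 - 1*(-18390)) - 1*121 = (19712 + 18390) - 121 = 38102 - 121 = 37981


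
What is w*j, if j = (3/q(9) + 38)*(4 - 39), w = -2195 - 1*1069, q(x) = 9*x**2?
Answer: 351668800/81 ≈ 4.3416e+6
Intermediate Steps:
w = -3264 (w = -2195 - 1069 = -3264)
j = -323225/243 (j = (3/((9*9**2)) + 38)*(4 - 39) = (3/((9*81)) + 38)*(-35) = (3/729 + 38)*(-35) = (3*(1/729) + 38)*(-35) = (1/243 + 38)*(-35) = (9235/243)*(-35) = -323225/243 ≈ -1330.1)
w*j = -3264*(-323225/243) = 351668800/81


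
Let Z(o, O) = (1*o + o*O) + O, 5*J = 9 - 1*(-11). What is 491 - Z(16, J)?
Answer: 407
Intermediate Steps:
J = 4 (J = (9 - 1*(-11))/5 = (9 + 11)/5 = (⅕)*20 = 4)
Z(o, O) = O + o + O*o (Z(o, O) = (o + O*o) + O = O + o + O*o)
491 - Z(16, J) = 491 - (4 + 16 + 4*16) = 491 - (4 + 16 + 64) = 491 - 1*84 = 491 - 84 = 407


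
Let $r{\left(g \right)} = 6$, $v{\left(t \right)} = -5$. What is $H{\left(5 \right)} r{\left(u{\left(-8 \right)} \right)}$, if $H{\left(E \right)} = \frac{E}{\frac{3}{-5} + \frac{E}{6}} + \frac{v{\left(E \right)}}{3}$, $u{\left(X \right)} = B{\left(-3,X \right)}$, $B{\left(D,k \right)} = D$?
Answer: $\frac{830}{7} \approx 118.57$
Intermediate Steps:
$u{\left(X \right)} = -3$
$H{\left(E \right)} = - \frac{5}{3} + \frac{E}{- \frac{3}{5} + \frac{E}{6}}$ ($H{\left(E \right)} = \frac{E}{\frac{3}{-5} + \frac{E}{6}} - \frac{5}{3} = \frac{E}{3 \left(- \frac{1}{5}\right) + E \frac{1}{6}} - \frac{5}{3} = \frac{E}{- \frac{3}{5} + \frac{E}{6}} - \frac{5}{3} = - \frac{5}{3} + \frac{E}{- \frac{3}{5} + \frac{E}{6}}$)
$H{\left(5 \right)} r{\left(u{\left(-8 \right)} \right)} = \frac{5 \left(18 + 13 \cdot 5\right)}{3 \left(-18 + 5 \cdot 5\right)} 6 = \frac{5 \left(18 + 65\right)}{3 \left(-18 + 25\right)} 6 = \frac{5}{3} \cdot \frac{1}{7} \cdot 83 \cdot 6 = \frac{415}{21} \cdot 6 = \frac{830}{7}$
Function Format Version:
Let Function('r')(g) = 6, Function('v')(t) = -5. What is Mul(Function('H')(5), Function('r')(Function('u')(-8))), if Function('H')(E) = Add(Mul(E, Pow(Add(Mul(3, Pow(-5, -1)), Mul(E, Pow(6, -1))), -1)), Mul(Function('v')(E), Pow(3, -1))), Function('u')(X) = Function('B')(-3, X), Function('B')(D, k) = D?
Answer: Rational(830, 7) ≈ 118.57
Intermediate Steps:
Function('u')(X) = -3
Function('H')(E) = Add(Rational(-5, 3), Mul(E, Pow(Add(Rational(-3, 5), Mul(Rational(1, 6), E)), -1))) (Function('H')(E) = Add(Mul(E, Pow(Add(Mul(3, Pow(-5, -1)), Mul(E, Pow(6, -1))), -1)), Mul(-5, Pow(3, -1))) = Add(Mul(E, Pow(Add(Mul(3, Rational(-1, 5)), Mul(E, Rational(1, 6))), -1)), Mul(-5, Rational(1, 3))) = Add(Mul(E, Pow(Add(Rational(-3, 5), Mul(Rational(1, 6), E)), -1)), Rational(-5, 3)) = Add(Rational(-5, 3), Mul(E, Pow(Add(Rational(-3, 5), Mul(Rational(1, 6), E)), -1))))
Mul(Function('H')(5), Function('r')(Function('u')(-8))) = Mul(Mul(Rational(5, 3), Pow(Add(-18, Mul(5, 5)), -1), Add(18, Mul(13, 5))), 6) = Mul(Mul(Rational(5, 3), Pow(Add(-18, 25), -1), Add(18, 65)), 6) = Mul(Mul(Rational(5, 3), Pow(7, -1), 83), 6) = Mul(Mul(Rational(5, 3), Rational(1, 7), 83), 6) = Mul(Rational(415, 21), 6) = Rational(830, 7)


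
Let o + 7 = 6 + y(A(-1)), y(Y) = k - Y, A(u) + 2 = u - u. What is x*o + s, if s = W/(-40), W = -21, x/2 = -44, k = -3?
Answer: 7061/40 ≈ 176.52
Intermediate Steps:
A(u) = -2 (A(u) = -2 + (u - u) = -2 + 0 = -2)
x = -88 (x = 2*(-44) = -88)
s = 21/40 (s = -21/(-40) = -21*(-1/40) = 21/40 ≈ 0.52500)
y(Y) = -3 - Y
o = -2 (o = -7 + (6 + (-3 - 1*(-2))) = -7 + (6 + (-3 + 2)) = -7 + (6 - 1) = -7 + 5 = -2)
x*o + s = -88*(-2) + 21/40 = 176 + 21/40 = 7061/40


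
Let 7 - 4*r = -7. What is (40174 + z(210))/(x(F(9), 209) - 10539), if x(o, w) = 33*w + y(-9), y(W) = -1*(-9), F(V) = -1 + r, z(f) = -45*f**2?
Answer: 1944326/3633 ≈ 535.18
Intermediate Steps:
r = 7/2 (r = 7/4 - 1/4*(-7) = 7/4 + 7/4 = 7/2 ≈ 3.5000)
F(V) = 5/2 (F(V) = -1 + 7/2 = 5/2)
y(W) = 9
x(o, w) = 9 + 33*w (x(o, w) = 33*w + 9 = 9 + 33*w)
(40174 + z(210))/(x(F(9), 209) - 10539) = (40174 - 45*210**2)/((9 + 33*209) - 10539) = (40174 - 45*44100)/((9 + 6897) - 10539) = (40174 - 1984500)/(6906 - 10539) = -1944326/(-3633) = -1944326*(-1/3633) = 1944326/3633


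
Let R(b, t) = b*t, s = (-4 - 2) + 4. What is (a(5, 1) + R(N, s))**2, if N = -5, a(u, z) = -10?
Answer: 0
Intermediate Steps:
s = -2 (s = -6 + 4 = -2)
(a(5, 1) + R(N, s))**2 = (-10 - 5*(-2))**2 = (-10 + 10)**2 = 0**2 = 0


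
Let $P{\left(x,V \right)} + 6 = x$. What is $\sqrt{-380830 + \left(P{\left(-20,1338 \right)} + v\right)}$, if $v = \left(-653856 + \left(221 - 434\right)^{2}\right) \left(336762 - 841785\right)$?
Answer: $\sqrt{307299549345} \approx 5.5435 \cdot 10^{5}$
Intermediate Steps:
$P{\left(x,V \right)} = -6 + x$
$v = 307299930201$ ($v = \left(-653856 + \left(-213\right)^{2}\right) \left(-505023\right) = \left(-653856 + 45369\right) \left(-505023\right) = \left(-608487\right) \left(-505023\right) = 307299930201$)
$\sqrt{-380830 + \left(P{\left(-20,1338 \right)} + v\right)} = \sqrt{-380830 + \left(\left(-6 - 20\right) + 307299930201\right)} = \sqrt{-380830 + \left(-26 + 307299930201\right)} = \sqrt{-380830 + 307299930175} = \sqrt{307299549345}$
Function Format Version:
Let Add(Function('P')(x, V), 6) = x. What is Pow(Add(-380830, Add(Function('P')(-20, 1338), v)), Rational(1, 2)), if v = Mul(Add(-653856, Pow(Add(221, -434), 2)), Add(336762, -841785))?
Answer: Pow(307299549345, Rational(1, 2)) ≈ 5.5435e+5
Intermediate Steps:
Function('P')(x, V) = Add(-6, x)
v = 307299930201 (v = Mul(Add(-653856, Pow(-213, 2)), -505023) = Mul(Add(-653856, 45369), -505023) = Mul(-608487, -505023) = 307299930201)
Pow(Add(-380830, Add(Function('P')(-20, 1338), v)), Rational(1, 2)) = Pow(Add(-380830, Add(Add(-6, -20), 307299930201)), Rational(1, 2)) = Pow(Add(-380830, Add(-26, 307299930201)), Rational(1, 2)) = Pow(Add(-380830, 307299930175), Rational(1, 2)) = Pow(307299549345, Rational(1, 2))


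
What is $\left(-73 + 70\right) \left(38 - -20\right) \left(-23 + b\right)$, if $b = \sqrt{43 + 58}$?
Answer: $4002 - 174 \sqrt{101} \approx 2253.3$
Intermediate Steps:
$b = \sqrt{101} \approx 10.05$
$\left(-73 + 70\right) \left(38 - -20\right) \left(-23 + b\right) = \left(-73 + 70\right) \left(38 - -20\right) \left(-23 + \sqrt{101}\right) = - 3 \left(38 + 20\right) \left(-23 + \sqrt{101}\right) = \left(-3\right) 58 \left(-23 + \sqrt{101}\right) = - 174 \left(-23 + \sqrt{101}\right) = 4002 - 174 \sqrt{101}$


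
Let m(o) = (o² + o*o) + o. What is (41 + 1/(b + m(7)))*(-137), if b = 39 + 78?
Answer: -1247111/222 ≈ -5617.6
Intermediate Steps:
b = 117
m(o) = o + 2*o² (m(o) = (o² + o²) + o = 2*o² + o = o + 2*o²)
(41 + 1/(b + m(7)))*(-137) = (41 + 1/(117 + 7*(1 + 2*7)))*(-137) = (41 + 1/(117 + 7*(1 + 14)))*(-137) = (41 + 1/(117 + 7*15))*(-137) = (41 + 1/(117 + 105))*(-137) = (41 + 1/222)*(-137) = (9103/222)*(-137) = -1247111/222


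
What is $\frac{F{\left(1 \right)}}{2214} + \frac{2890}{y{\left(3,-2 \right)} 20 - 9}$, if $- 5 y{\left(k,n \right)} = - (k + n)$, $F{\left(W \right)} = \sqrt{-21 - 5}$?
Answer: $-578 + \frac{i \sqrt{26}}{2214} \approx -578.0 + 0.0023031 i$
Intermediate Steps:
$F{\left(W \right)} = i \sqrt{26}$ ($F{\left(W \right)} = \sqrt{-26} = i \sqrt{26}$)
$y{\left(k,n \right)} = \frac{k}{5} + \frac{n}{5}$ ($y{\left(k,n \right)} = - \frac{\left(-1\right) \left(k + n\right)}{5} = - \frac{- k - n}{5} = \frac{k}{5} + \frac{n}{5}$)
$\frac{F{\left(1 \right)}}{2214} + \frac{2890}{y{\left(3,-2 \right)} 20 - 9} = \frac{i \sqrt{26}}{2214} + \frac{2890}{\left(\frac{1}{5} \cdot 3 + \frac{1}{5} \left(-2\right)\right) 20 - 9} = i \sqrt{26} \cdot \frac{1}{2214} + \frac{2890}{\left(\frac{3}{5} - \frac{2}{5}\right) 20 - 9} = \frac{i \sqrt{26}}{2214} + \frac{2890}{\frac{1}{5} \cdot 20 - 9} = \frac{i \sqrt{26}}{2214} + \frac{2890}{4 - 9} = \frac{i \sqrt{26}}{2214} + \frac{2890}{-5} = \frac{i \sqrt{26}}{2214} + 2890 \left(- \frac{1}{5}\right) = \frac{i \sqrt{26}}{2214} - 578 = -578 + \frac{i \sqrt{26}}{2214}$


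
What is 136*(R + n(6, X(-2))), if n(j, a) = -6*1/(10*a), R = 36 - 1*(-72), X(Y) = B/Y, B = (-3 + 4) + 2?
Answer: 73712/5 ≈ 14742.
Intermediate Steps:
B = 3 (B = 1 + 2 = 3)
X(Y) = 3/Y
R = 108 (R = 36 + 72 = 108)
n(j, a) = -3/(5*a) (n(j, a) = -6*1/(10*a) = -3/(5*a))
136*(R + n(6, X(-2))) = 136*(108 - 3/(5*(3/(-2)))) = 136*(108 - 3/(5*(3*(-½)))) = 136*(108 - 3/(5*(-3/2))) = 136*(108 - ⅗*(-⅔)) = 136*(108 + ⅖) = 136*(542/5) = 73712/5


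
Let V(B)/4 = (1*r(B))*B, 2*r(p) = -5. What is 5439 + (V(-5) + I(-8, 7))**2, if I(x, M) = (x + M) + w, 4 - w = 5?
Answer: 7743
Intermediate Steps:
w = -1 (w = 4 - 1*5 = 4 - 5 = -1)
r(p) = -5/2 (r(p) = (1/2)*(-5) = -5/2)
I(x, M) = -1 + M + x (I(x, M) = (x + M) - 1 = (M + x) - 1 = -1 + M + x)
V(B) = -10*B (V(B) = 4*((1*(-5/2))*B) = 4*(-5*B/2) = -10*B)
5439 + (V(-5) + I(-8, 7))**2 = 5439 + (-10*(-5) + (-1 + 7 - 8))**2 = 5439 + (50 - 2)**2 = 5439 + 48**2 = 5439 + 2304 = 7743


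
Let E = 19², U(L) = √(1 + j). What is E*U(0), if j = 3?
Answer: 722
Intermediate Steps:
U(L) = 2 (U(L) = √(1 + 3) = √4 = 2)
E = 361
E*U(0) = 361*2 = 722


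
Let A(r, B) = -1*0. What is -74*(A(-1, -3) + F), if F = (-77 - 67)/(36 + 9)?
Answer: 1184/5 ≈ 236.80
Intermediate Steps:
A(r, B) = 0
F = -16/5 (F = -144/45 = -144*1/45 = -16/5 ≈ -3.2000)
-74*(A(-1, -3) + F) = -74*(0 - 16/5) = -74*(-16/5) = 1184/5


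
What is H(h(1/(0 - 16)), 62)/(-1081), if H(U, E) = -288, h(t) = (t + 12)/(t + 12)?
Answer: 288/1081 ≈ 0.26642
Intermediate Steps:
h(t) = 1 (h(t) = (12 + t)/(12 + t) = 1)
H(h(1/(0 - 16)), 62)/(-1081) = -288/(-1081) = -288*(-1/1081) = 288/1081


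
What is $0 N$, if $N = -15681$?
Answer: $0$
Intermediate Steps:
$0 N = 0 \left(-15681\right) = 0$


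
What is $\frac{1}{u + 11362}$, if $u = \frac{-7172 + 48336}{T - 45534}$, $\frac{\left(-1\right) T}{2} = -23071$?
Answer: $\frac{152}{1737315} \approx 8.7491 \cdot 10^{-5}$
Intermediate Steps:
$T = 46142$ ($T = \left(-2\right) \left(-23071\right) = 46142$)
$u = \frac{10291}{152}$ ($u = \frac{-7172 + 48336}{46142 - 45534} = \frac{41164}{608} = 41164 \cdot \frac{1}{608} = \frac{10291}{152} \approx 67.704$)
$\frac{1}{u + 11362} = \frac{1}{\frac{10291}{152} + 11362} = \frac{1}{\frac{1737315}{152}} = \frac{152}{1737315}$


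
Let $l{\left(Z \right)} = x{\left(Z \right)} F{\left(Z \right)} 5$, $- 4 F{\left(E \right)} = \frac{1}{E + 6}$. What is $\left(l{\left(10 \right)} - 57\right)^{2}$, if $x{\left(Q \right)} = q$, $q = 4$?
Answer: $\frac{840889}{256} \approx 3284.7$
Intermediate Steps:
$F{\left(E \right)} = - \frac{1}{4 \left(6 + E\right)}$ ($F{\left(E \right)} = - \frac{1}{4 \left(E + 6\right)} = - \frac{1}{4 \left(6 + E\right)}$)
$x{\left(Q \right)} = 4$
$l{\left(Z \right)} = - \frac{20}{24 + 4 Z}$ ($l{\left(Z \right)} = 4 \left(- \frac{1}{24 + 4 Z}\right) 5 = - \frac{4}{24 + 4 Z} 5 = - \frac{20}{24 + 4 Z}$)
$\left(l{\left(10 \right)} - 57\right)^{2} = \left(- \frac{5}{6 + 10} - 57\right)^{2} = \left(- \frac{5}{16} - 57\right)^{2} = \left(- \frac{917}{16}\right)^{2} = \frac{840889}{256}$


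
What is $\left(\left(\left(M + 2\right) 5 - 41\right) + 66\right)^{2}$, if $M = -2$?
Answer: $625$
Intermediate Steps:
$\left(\left(\left(M + 2\right) 5 - 41\right) + 66\right)^{2} = \left(\left(\left(-2 + 2\right) 5 - 41\right) + 66\right)^{2} = \left(\left(0 \cdot 5 - 41\right) + 66\right)^{2} = \left(\left(0 - 41\right) + 66\right)^{2} = \left(-41 + 66\right)^{2} = 25^{2} = 625$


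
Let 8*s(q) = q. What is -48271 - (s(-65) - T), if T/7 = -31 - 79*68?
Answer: -688671/8 ≈ -86084.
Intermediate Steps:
s(q) = q/8
T = -37821 (T = 7*(-31 - 79*68) = 7*(-31 - 5372) = 7*(-5403) = -37821)
-48271 - (s(-65) - T) = -48271 - ((⅛)*(-65) - 1*(-37821)) = -48271 - (-65/8 + 37821) = -48271 - 1*302503/8 = -48271 - 302503/8 = -688671/8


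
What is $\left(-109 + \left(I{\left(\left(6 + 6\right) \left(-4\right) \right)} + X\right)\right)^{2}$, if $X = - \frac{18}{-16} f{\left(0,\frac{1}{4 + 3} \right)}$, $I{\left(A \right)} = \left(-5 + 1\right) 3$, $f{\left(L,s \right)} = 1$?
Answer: $\frac{919681}{64} \approx 14370.0$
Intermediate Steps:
$I{\left(A \right)} = -12$ ($I{\left(A \right)} = \left(-4\right) 3 = -12$)
$X = \frac{9}{8}$ ($X = - \frac{18}{-16} \cdot 1 = \left(-18\right) \left(- \frac{1}{16}\right) 1 = \frac{9}{8} \cdot 1 = \frac{9}{8} \approx 1.125$)
$\left(-109 + \left(I{\left(\left(6 + 6\right) \left(-4\right) \right)} + X\right)\right)^{2} = \left(-109 + \left(-12 + \frac{9}{8}\right)\right)^{2} = \left(-109 - \frac{87}{8}\right)^{2} = \left(- \frac{959}{8}\right)^{2} = \frac{919681}{64}$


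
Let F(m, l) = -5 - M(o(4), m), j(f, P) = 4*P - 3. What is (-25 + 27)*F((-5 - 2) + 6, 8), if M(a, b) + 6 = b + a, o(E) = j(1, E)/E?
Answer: -5/2 ≈ -2.5000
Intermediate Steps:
j(f, P) = -3 + 4*P
o(E) = (-3 + 4*E)/E
M(a, b) = -6 + a + b (M(a, b) = -6 + (b + a) = -6 + (a + b) = -6 + a + b)
F(m, l) = -9/4 - m (F(m, l) = -5 - (-6 + (4 - 3/4) + m) = -5 - (-6 + (4 - 3*¼) + m) = -5 - (-6 + (4 - ¾) + m) = -5 - (-6 + 13/4 + m) = -5 - (-11/4 + m) = -5 + (11/4 - m) = -9/4 - m)
(-25 + 27)*F((-5 - 2) + 6, 8) = (-25 + 27)*(-9/4 - ((-5 - 2) + 6)) = 2*(-9/4 - (-7 + 6)) = 2*(-9/4 - 1*(-1)) = 2*(-9/4 + 1) = 2*(-5/4) = -5/2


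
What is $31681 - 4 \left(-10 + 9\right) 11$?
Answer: $31725$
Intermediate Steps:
$31681 - 4 \left(-10 + 9\right) 11 = 31681 - 4 \left(-1\right) 11 = 31681 - \left(-4\right) 11 = 31681 - -44 = 31681 + 44 = 31725$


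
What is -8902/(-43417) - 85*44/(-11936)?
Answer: 67158463/129556328 ≈ 0.51837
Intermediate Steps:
-8902/(-43417) - 85*44/(-11936) = -8902*(-1/43417) - 3740*(-1/11936) = 8902/43417 + 935/2984 = 67158463/129556328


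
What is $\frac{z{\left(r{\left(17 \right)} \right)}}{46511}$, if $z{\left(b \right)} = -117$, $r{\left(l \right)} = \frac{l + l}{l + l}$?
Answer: $- \frac{117}{46511} \approx -0.0025155$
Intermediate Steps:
$r{\left(l \right)} = 1$ ($r{\left(l \right)} = \frac{2 l}{2 l} = 2 l \frac{1}{2 l} = 1$)
$\frac{z{\left(r{\left(17 \right)} \right)}}{46511} = - \frac{117}{46511}$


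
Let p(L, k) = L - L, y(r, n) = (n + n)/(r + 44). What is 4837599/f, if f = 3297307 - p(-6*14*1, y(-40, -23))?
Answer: 372123/253639 ≈ 1.4671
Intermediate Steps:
y(r, n) = 2*n/(44 + r) (y(r, n) = (2*n)/(44 + r) = 2*n/(44 + r))
p(L, k) = 0
f = 3297307 (f = 3297307 - 1*0 = 3297307 + 0 = 3297307)
4837599/f = 4837599/3297307 = 4837599*(1/3297307) = 372123/253639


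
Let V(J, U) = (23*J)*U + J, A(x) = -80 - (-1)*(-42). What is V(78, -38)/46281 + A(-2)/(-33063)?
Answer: -748581880/510062901 ≈ -1.4676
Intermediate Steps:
A(x) = -122 (A(x) = -80 - 1*42 = -80 - 42 = -122)
V(J, U) = J + 23*J*U (V(J, U) = 23*J*U + J = J + 23*J*U)
V(78, -38)/46281 + A(-2)/(-33063) = (78*(1 + 23*(-38)))/46281 - 122/(-33063) = (78*(1 - 874))*(1/46281) - 122*(-1/33063) = (78*(-873))*(1/46281) + 122/33063 = -68094*1/46281 + 122/33063 = -22698/15427 + 122/33063 = -748581880/510062901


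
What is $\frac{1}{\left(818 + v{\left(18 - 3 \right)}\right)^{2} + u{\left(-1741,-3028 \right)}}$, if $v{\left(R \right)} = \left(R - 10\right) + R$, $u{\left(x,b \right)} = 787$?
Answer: $\frac{1}{703031} \approx 1.4224 \cdot 10^{-6}$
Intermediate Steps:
$v{\left(R \right)} = -10 + 2 R$ ($v{\left(R \right)} = \left(-10 + R\right) + R = -10 + 2 R$)
$\frac{1}{\left(818 + v{\left(18 - 3 \right)}\right)^{2} + u{\left(-1741,-3028 \right)}} = \frac{1}{\left(818 - \left(10 - 2 \left(18 - 3\right)\right)\right)^{2} + 787} = \frac{1}{\left(818 + \left(-10 + 2 \cdot 15\right)\right)^{2} + 787} = \frac{1}{\left(818 + \left(-10 + 30\right)\right)^{2} + 787} = \frac{1}{\left(818 + 20\right)^{2} + 787} = \frac{1}{838^{2} + 787} = \frac{1}{702244 + 787} = \frac{1}{703031}$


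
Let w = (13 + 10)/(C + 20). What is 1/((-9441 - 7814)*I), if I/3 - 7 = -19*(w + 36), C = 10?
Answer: 2/71597897 ≈ 2.7934e-8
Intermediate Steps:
w = 23/30 (w = (13 + 10)/(10 + 20) = 23/30 ≈ 0.76667)
I = -20747/10 (I = 21 + 3*(-19*(23/30 + 36)) = 21 + 3*(-19*1103/30) = 21 + 3*(-20957/30) = 21 - 20957/10 = -20747/10 ≈ -2074.7)
1/((-9441 - 7814)*I) = 1/((-9441 - 7814)*(-20747/10)) = -10/20747/(-17255) = -1/17255*(-10/20747) = 2/71597897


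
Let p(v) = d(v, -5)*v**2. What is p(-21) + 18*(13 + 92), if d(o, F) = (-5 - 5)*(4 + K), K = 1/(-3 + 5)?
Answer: -17955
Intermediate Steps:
K = 1/2 ≈ 0.50000
d(o, F) = -45 (d(o, F) = (-5 - 5)*(4 + 1/2) = -10*9/2 = -45)
p(v) = -45*v**2
p(-21) + 18*(13 + 92) = -45*(-21)**2 + 18*(13 + 92) = -45*441 + 18*105 = -19845 + 1890 = -17955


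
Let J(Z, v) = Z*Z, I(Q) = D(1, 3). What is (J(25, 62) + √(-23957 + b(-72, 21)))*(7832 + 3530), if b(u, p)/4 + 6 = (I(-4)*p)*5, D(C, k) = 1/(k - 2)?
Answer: 7101250 + 11362*I*√23561 ≈ 7.1012e+6 + 1.744e+6*I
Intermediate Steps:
D(C, k) = 1/(-2 + k)
I(Q) = 1 (I(Q) = 1/(-2 + 3) = 1/1 = 1)
J(Z, v) = Z²
b(u, p) = -24 + 20*p (b(u, p) = -24 + 4*((1*p)*5) = -24 + 4*(p*5) = -24 + 4*(5*p) = -24 + 20*p)
(J(25, 62) + √(-23957 + b(-72, 21)))*(7832 + 3530) = (25² + √(-23957 + (-24 + 20*21)))*(7832 + 3530) = (625 + √(-23957 + (-24 + 420)))*11362 = (625 + √(-23957 + 396))*11362 = (625 + √(-23561))*11362 = (625 + I*√23561)*11362 = 7101250 + 11362*I*√23561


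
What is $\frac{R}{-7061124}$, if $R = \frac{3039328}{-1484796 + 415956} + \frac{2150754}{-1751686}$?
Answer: $\frac{68060359039}{118038796494058980} \approx 5.7659 \cdot 10^{-7}$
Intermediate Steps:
$R = - \frac{476422513273}{117017004015}$ ($R = \frac{3039328}{-1068840} + 2150754 \left(- \frac{1}{1751686}\right) = 3039328 \left(- \frac{1}{1068840}\right) - \frac{1075377}{875843} = - \frac{379916}{133605} - \frac{1075377}{875843} = - \frac{476422513273}{117017004015} \approx -4.0714$)
$\frac{R}{-7061124} = - \frac{476422513273}{117017004015 \left(-7061124\right)} = \left(- \frac{476422513273}{117017004015}\right) \left(- \frac{1}{7061124}\right) = \frac{68060359039}{118038796494058980}$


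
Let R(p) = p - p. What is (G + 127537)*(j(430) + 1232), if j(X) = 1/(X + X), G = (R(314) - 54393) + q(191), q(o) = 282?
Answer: 38898194473/430 ≈ 9.0461e+7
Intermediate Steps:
R(p) = 0
G = -54111 (G = (0 - 54393) + 282 = -54393 + 282 = -54111)
j(X) = 1/(2*X)
(G + 127537)*(j(430) + 1232) = (-54111 + 127537)*((½)/430 + 1232) = 73426*((½)*(1/430) + 1232) = 73426*(1/860 + 1232) = 73426*(1059521/860) = 38898194473/430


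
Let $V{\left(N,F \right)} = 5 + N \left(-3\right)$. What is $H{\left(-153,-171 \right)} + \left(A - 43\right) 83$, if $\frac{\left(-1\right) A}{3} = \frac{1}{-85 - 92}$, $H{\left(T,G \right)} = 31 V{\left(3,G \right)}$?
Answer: $- \frac{217804}{59} \approx -3691.6$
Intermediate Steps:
$V{\left(N,F \right)} = 5 - 3 N$
$H{\left(T,G \right)} = -124$ ($H{\left(T,G \right)} = 31 \left(5 - 9\right) = 31 \left(-4\right) = -124$)
$A = \frac{1}{59}$ ($A = - \frac{3}{-85 - 92} = - \frac{3}{-177} = \left(-3\right) \left(- \frac{1}{177}\right) = \frac{1}{59} \approx 0.016949$)
$H{\left(-153,-171 \right)} + \left(A - 43\right) 83 = -124 + \left(\frac{1}{59} - 43\right) 83 = -124 - \frac{210488}{59} = - \frac{217804}{59}$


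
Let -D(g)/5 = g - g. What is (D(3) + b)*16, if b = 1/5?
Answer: 16/5 ≈ 3.2000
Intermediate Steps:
D(g) = 0 (D(g) = -5*(g - g) = -5*0 = 0)
b = ⅕ ≈ 0.20000
(D(3) + b)*16 = (0 + ⅕)*16 = (⅕)*16 = 16/5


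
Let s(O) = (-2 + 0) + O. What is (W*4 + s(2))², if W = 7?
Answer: 784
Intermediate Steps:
s(O) = -2 + O
(W*4 + s(2))² = (7*4 + (-2 + 2))² = (28 + 0)² = 28² = 784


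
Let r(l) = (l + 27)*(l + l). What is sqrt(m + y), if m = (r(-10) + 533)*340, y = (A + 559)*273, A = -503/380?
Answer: sqrt(7864949395)/190 ≈ 466.76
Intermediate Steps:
A = -503/380 (A = -503*1/380 = -503/380 ≈ -1.3237)
r(l) = 2*l*(27 + l) (r(l) = (27 + l)*(2*l) = 2*l*(27 + l))
y = 57853341/380 (y = (-503/380 + 559)*273 = (211917/380)*273 = 57853341/380 ≈ 1.5225e+5)
m = 65620 (m = (2*(-10)*(27 - 10) + 533)*340 = (2*(-10)*17 + 533)*340 = (-340 + 533)*340 = 193*340 = 65620)
sqrt(m + y) = sqrt(65620 + 57853341/380) = sqrt(82788941/380) = sqrt(7864949395)/190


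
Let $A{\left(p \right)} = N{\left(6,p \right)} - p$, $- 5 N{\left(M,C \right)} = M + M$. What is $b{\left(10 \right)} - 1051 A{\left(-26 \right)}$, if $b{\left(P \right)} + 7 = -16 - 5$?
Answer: $- \frac{124158}{5} \approx -24832.0$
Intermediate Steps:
$b{\left(P \right)} = -28$ ($b{\left(P \right)} = -7 - 21 = -28$)
$N{\left(M,C \right)} = - \frac{2 M}{5}$ ($N{\left(M,C \right)} = - \frac{M + M}{5} = - \frac{2 M}{5}$)
$A{\left(p \right)} = - \frac{12}{5} - p$ ($A{\left(p \right)} = \left(- \frac{2}{5}\right) 6 - p = - \frac{12}{5} - p$)
$b{\left(10 \right)} - 1051 A{\left(-26 \right)} = -28 - 1051 \left(- \frac{12}{5} - -26\right) = -28 - 1051 \left(- \frac{12}{5} + 26\right) = -28 - \frac{124018}{5} = - \frac{124158}{5}$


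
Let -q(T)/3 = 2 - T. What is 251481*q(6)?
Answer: 3017772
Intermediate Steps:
q(T) = -6 + 3*T (q(T) = -3*(2 - T) = -6 + 3*T)
251481*q(6) = 251481*(-6 + 3*6) = 251481*(-6 + 18) = 251481*12 = 3017772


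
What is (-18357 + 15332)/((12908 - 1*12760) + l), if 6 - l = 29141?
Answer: 3025/28987 ≈ 0.10436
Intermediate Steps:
l = -29135 (l = 6 - 1*29141 = 6 - 29141 = -29135)
(-18357 + 15332)/((12908 - 1*12760) + l) = (-18357 + 15332)/((12908 - 1*12760) - 29135) = -3025/((12908 - 12760) - 29135) = -3025/(148 - 29135) = -3025/(-28987) = -3025*(-1/28987) = 3025/28987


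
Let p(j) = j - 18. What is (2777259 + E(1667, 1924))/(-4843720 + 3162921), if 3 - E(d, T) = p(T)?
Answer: -2775356/1680799 ≈ -1.6512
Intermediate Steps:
p(j) = -18 + j
E(d, T) = 21 - T (E(d, T) = 3 - (-18 + T) = 3 + (18 - T) = 21 - T)
(2777259 + E(1667, 1924))/(-4843720 + 3162921) = (2777259 + (21 - 1*1924))/(-4843720 + 3162921) = (2777259 + (21 - 1924))/(-1680799) = (2777259 - 1903)*(-1/1680799) = 2775356*(-1/1680799) = -2775356/1680799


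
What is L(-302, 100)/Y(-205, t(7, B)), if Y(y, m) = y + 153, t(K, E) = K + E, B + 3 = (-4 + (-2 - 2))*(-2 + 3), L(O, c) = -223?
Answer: 223/52 ≈ 4.2885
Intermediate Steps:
B = -11 (B = -3 + (-4 + (-2 - 2))*(-2 + 3) = -3 + (-4 - 4)*1 = -3 - 8*1 = -3 - 8 = -11)
t(K, E) = E + K
Y(y, m) = 153 + y
L(-302, 100)/Y(-205, t(7, B)) = -223/(153 - 205) = -223/(-52) = -223*(-1/52) = 223/52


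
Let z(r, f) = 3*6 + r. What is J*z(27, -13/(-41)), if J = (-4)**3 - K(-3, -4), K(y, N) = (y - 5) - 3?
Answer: -2385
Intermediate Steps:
K(y, N) = -8 + y (K(y, N) = (-5 + y) - 3 = -8 + y)
z(r, f) = 18 + r
J = -53 (J = (-4)**3 - (-8 - 3) = -64 - 1*(-11) = -64 + 11 = -53)
J*z(27, -13/(-41)) = -53*(18 + 27) = -53*45 = -2385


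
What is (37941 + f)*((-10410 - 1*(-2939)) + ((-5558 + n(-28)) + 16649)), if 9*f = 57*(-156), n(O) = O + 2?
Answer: 132809082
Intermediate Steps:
n(O) = 2 + O
f = -988 (f = (57*(-156))/9 = (⅑)*(-8892) = -988)
(37941 + f)*((-10410 - 1*(-2939)) + ((-5558 + n(-28)) + 16649)) = (37941 - 988)*((-10410 - 1*(-2939)) + ((-5558 + (2 - 28)) + 16649)) = 36953*((-10410 + 2939) + ((-5558 - 26) + 16649)) = 36953*(-7471 + (-5584 + 16649)) = 36953*(-7471 + 11065) = 36953*3594 = 132809082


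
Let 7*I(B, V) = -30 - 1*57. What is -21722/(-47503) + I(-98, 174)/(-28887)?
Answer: 1465505553/3201844709 ≈ 0.45771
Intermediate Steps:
I(B, V) = -87/7 (I(B, V) = (-30 - 1*57)/7 = (-30 - 57)/7 = (⅐)*(-87) = -87/7)
-21722/(-47503) + I(-98, 174)/(-28887) = -21722/(-47503) - 87/7/(-28887) = -21722*(-1/47503) - 87/7*(-1/28887) = 21722/47503 + 29/67403 = 1465505553/3201844709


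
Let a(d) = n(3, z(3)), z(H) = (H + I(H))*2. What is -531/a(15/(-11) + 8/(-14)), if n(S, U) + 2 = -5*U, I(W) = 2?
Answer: 531/52 ≈ 10.212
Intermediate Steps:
z(H) = 4 + 2*H (z(H) = (H + 2)*2 = (2 + H)*2 = 4 + 2*H)
n(S, U) = -2 - 5*U
a(d) = -52 (a(d) = -2 - 5*(4 + 2*3) = -2 - 5*(4 + 6) = -2 - 5*10 = -2 - 50 = -52)
-531/a(15/(-11) + 8/(-14)) = -531/(-52) = -531*(-1/52) = 531/52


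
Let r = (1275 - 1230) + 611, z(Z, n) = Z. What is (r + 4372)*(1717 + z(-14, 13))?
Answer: 8562684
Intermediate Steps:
r = 656 (r = 45 + 611 = 656)
(r + 4372)*(1717 + z(-14, 13)) = (656 + 4372)*(1717 - 14) = 5028*1703 = 8562684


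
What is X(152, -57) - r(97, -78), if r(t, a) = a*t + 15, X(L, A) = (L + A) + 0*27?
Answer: 7646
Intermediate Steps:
X(L, A) = A + L (X(L, A) = (A + L) + 0 = A + L)
r(t, a) = 15 + a*t
X(152, -57) - r(97, -78) = (-57 + 152) - (15 - 78*97) = 95 - (15 - 7566) = 95 - 1*(-7551) = 95 + 7551 = 7646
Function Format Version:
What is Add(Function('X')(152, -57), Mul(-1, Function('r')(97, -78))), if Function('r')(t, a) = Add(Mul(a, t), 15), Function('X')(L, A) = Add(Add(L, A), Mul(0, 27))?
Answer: 7646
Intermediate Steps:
Function('X')(L, A) = Add(A, L) (Function('X')(L, A) = Add(Add(A, L), 0) = Add(A, L))
Function('r')(t, a) = Add(15, Mul(a, t))
Add(Function('X')(152, -57), Mul(-1, Function('r')(97, -78))) = Add(Add(-57, 152), Mul(-1, Add(15, Mul(-78, 97)))) = Add(95, Mul(-1, Add(15, -7566))) = Add(95, Mul(-1, -7551)) = Add(95, 7551) = 7646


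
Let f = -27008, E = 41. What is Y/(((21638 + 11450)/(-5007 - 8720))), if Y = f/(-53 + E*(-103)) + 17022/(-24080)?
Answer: -141576004981/60838243840 ≈ -2.3271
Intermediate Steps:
Y = 72195821/12870760 (Y = -27008/(-53 + 41*(-103)) + 17022/(-24080) = -27008/(-53 - 4223) + 17022*(-1/24080) = -27008/(-4276) - 8511/12040 = -27008*(-1/4276) - 8511/12040 = 6752/1069 - 8511/12040 = 72195821/12870760 ≈ 5.6093)
Y/(((21638 + 11450)/(-5007 - 8720))) = 72195821/(12870760*(((21638 + 11450)/(-5007 - 8720)))) = 72195821/(12870760*((33088/(-13727)))) = 72195821/(12870760*((33088*(-1/13727)))) = 72195821/(12870760*(-33088/13727)) = (72195821/12870760)*(-13727/33088) = -141576004981/60838243840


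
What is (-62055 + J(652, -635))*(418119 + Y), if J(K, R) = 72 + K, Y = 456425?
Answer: -53636658064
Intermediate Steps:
(-62055 + J(652, -635))*(418119 + Y) = (-62055 + (72 + 652))*(418119 + 456425) = (-62055 + 724)*874544 = -61331*874544 = -53636658064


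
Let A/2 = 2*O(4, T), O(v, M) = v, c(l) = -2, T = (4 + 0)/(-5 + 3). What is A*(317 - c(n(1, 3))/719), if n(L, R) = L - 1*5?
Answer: 3646800/719 ≈ 5072.0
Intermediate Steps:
n(L, R) = -5 + L (n(L, R) = L - 5 = -5 + L)
T = -2 (T = 4/(-2) = 4*(-1/2) = -2)
A = 16 (A = 2*(2*4) = 2*8 = 16)
A*(317 - c(n(1, 3))/719) = 16*(317 - (-2)/719) = 16*(317 - 1*(-2/719)) = 16*(317 + 2/719) = 16*(227925/719) = 3646800/719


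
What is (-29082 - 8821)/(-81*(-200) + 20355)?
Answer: -37903/36555 ≈ -1.0369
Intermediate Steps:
(-29082 - 8821)/(-81*(-200) + 20355) = -37903/(16200 + 20355) = -37903/36555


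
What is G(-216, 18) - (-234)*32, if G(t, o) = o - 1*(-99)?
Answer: 7605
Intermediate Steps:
G(t, o) = 99 + o (G(t, o) = o + 99 = 99 + o)
G(-216, 18) - (-234)*32 = (99 + 18) - (-234)*32 = 117 - 1*(-7488) = 117 + 7488 = 7605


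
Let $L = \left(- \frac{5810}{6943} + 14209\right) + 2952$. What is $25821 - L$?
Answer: $\frac{60132190}{6943} \approx 8660.8$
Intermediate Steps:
$L = \frac{119143013}{6943}$ ($L = \left(\left(-5810\right) \frac{1}{6943} + 14209\right) + 2952 = \left(- \frac{5810}{6943} + 14209\right) + 2952 = \frac{98647277}{6943} + 2952 = \frac{119143013}{6943} \approx 17160.0$)
$25821 - L = 25821 - \frac{119143013}{6943} = \frac{60132190}{6943}$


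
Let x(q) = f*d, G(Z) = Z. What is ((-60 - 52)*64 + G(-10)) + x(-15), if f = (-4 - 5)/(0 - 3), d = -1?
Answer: -7181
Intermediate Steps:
f = 3 (f = -9/(-3) = -9*(-⅓) = 3)
x(q) = -3 (x(q) = 3*(-1) = -3)
((-60 - 52)*64 + G(-10)) + x(-15) = ((-60 - 52)*64 - 10) - 3 = (-112*64 - 10) - 3 = (-7168 - 10) - 3 = -7178 - 3 = -7181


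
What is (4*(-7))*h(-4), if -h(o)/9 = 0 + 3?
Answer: 756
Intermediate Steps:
h(o) = -27 (h(o) = -9*(0 + 3) = -9*3 = -27)
(4*(-7))*h(-4) = (4*(-7))*(-27) = -28*(-27) = 756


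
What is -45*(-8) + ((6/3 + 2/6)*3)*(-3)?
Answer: 339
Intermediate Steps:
-45*(-8) + ((6/3 + 2/6)*3)*(-3) = 360 + ((6*(⅓) + 2*(⅙))*3)*(-3) = 360 + ((2 + ⅓)*3)*(-3) = 360 + ((7/3)*3)*(-3) = 360 + 7*(-3) = 360 - 21 = 339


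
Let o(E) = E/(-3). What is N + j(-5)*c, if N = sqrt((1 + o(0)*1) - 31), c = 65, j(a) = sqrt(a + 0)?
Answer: I*(sqrt(30) + 65*sqrt(5)) ≈ 150.82*I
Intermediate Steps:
o(E) = -E/3 (o(E) = E*(-1/3) = -E/3)
j(a) = sqrt(a)
N = I*sqrt(30) (N = sqrt((1 - 1/3*0*1) - 31) = sqrt((1 + 0*1) - 31) = sqrt((1 + 0) - 31) = sqrt(1 - 31) = sqrt(-30) = I*sqrt(30) ≈ 5.4772*I)
N + j(-5)*c = I*sqrt(30) + sqrt(-5)*65 = I*sqrt(30) + (I*sqrt(5))*65 = I*sqrt(30) + 65*I*sqrt(5)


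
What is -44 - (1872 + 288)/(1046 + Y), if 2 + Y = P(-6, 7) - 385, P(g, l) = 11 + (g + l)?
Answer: -31684/671 ≈ -47.219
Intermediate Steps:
P(g, l) = 11 + g + l
Y = -375 (Y = -2 + ((11 - 6 + 7) - 385) = -2 + (12 - 385) = -2 - 373 = -375)
-44 - (1872 + 288)/(1046 + Y) = -44 - (1872 + 288)/(1046 - 375) = -44 - 2160/671 = -31684/671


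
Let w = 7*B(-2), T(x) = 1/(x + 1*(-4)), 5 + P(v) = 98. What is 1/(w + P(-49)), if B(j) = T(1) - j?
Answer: 3/314 ≈ 0.0095541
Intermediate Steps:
P(v) = 93 (P(v) = -5 + 98 = 93)
T(x) = 1/(-4 + x) (T(x) = 1/(x - 4) = 1/(-4 + x))
B(j) = -⅓ - j (B(j) = 1/(-4 + 1) - j = 1/(-3) - j = -⅓ - j)
w = 35/3 (w = 7*(-⅓ - 1*(-2)) = 7*(-⅓ + 2) = 7*(5/3) = 35/3 ≈ 11.667)
1/(w + P(-49)) = 1/(35/3 + 93) = 1/(314/3) = 3/314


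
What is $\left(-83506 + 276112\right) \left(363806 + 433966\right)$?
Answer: $153655673832$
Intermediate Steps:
$\left(-83506 + 276112\right) \left(363806 + 433966\right) = 192606 \cdot 797772 = 153655673832$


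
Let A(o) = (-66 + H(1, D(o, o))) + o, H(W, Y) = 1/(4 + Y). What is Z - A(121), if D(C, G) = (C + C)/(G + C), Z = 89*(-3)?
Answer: -1611/5 ≈ -322.20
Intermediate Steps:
Z = -267
D(C, G) = 2*C/(C + G) (D(C, G) = (2*C)/(C + G) = 2*C/(C + G))
A(o) = -329/5 + o (A(o) = (-66 + 1/(4 + 2*o/(o + o))) + o = (-66 + 1/(4 + 2*o/((2*o)))) + o = (-66 + 1/(4 + 2*o*(1/(2*o)))) + o = (-66 + 1/(4 + 1)) + o = (-66 + 1/5) + o = (-66 + ⅕) + o = -329/5 + o)
Z - A(121) = -267 - (-329/5 + 121) = -267 - 1*276/5 = -267 - 276/5 = -1611/5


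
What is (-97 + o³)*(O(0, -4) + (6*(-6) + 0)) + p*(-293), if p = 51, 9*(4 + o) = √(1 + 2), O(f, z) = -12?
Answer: -21581/3 - 20752*√3/81 ≈ -7637.4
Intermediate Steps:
o = -4 + √3/9 (o = -4 + √(1 + 2)/9 = -4 + √3/9 ≈ -3.8075)
(-97 + o³)*(O(0, -4) + (6*(-6) + 0)) + p*(-293) = (-97 + (-4 + √3/9)³)*(-12 + (6*(-6) + 0)) + 51*(-293) = (-97 + (-4 + √3/9)³)*(-12 + (-36 + 0)) - 14943 = (-97 + (-4 + √3/9)³)*(-12 - 36) - 14943 = (-97 + (-4 + √3/9)³)*(-48) - 14943 = (4656 - 48*(-4 + √3/9)³) - 14943 = -10287 - 48*(-4 + √3/9)³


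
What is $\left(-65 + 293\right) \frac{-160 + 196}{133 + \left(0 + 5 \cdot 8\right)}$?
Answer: $\frac{8208}{173} \approx 47.445$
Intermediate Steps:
$\left(-65 + 293\right) \frac{-160 + 196}{133 + \left(0 + 5 \cdot 8\right)} = 228 \frac{36}{133 + \left(0 + 40\right)} = 228 \frac{36}{133 + 40} = 228 \cdot \frac{36}{173} = \frac{8208}{173}$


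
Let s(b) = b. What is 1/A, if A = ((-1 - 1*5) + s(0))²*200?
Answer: 1/7200 ≈ 0.00013889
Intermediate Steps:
A = 7200 (A = ((-1 - 1*5) + 0)²*200 = ((-1 - 5) + 0)²*200 = (-6 + 0)²*200 = (-6)²*200 = 36*200 = 7200)
1/A = 1/7200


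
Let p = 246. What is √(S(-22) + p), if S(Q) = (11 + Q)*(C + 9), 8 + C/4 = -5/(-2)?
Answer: √389 ≈ 19.723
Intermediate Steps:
C = -22 (C = -32 + 4*(-5/(-2)) = -32 + 4*(-5*(-½)) = -32 + 4*(5/2) = -32 + 10 = -22)
S(Q) = -143 - 13*Q (S(Q) = (11 + Q)*(-22 + 9) = (11 + Q)*(-13) = -143 - 13*Q)
√(S(-22) + p) = √((-143 - 13*(-22)) + 246) = √((-143 + 286) + 246) = √(143 + 246) = √389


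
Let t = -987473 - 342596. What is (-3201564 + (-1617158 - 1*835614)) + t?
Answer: -6984405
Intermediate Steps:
t = -1330069
(-3201564 + (-1617158 - 1*835614)) + t = (-3201564 + (-1617158 - 1*835614)) - 1330069 = (-3201564 + (-1617158 - 835614)) - 1330069 = (-3201564 - 2452772) - 1330069 = -5654336 - 1330069 = -6984405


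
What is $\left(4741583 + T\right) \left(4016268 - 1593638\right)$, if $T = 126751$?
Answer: $11794171998420$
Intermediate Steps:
$\left(4741583 + T\right) \left(4016268 - 1593638\right) = \left(4741583 + 126751\right) \left(4016268 - 1593638\right) = 4868334 \cdot 2422630 = 11794171998420$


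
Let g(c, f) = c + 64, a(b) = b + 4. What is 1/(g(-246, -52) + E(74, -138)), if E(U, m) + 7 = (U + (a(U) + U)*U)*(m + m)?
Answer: -1/3125061 ≈ -3.1999e-7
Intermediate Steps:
a(b) = 4 + b
E(U, m) = -7 + 2*m*(U + U*(4 + 2*U)) (E(U, m) = -7 + (U + ((4 + U) + U)*U)*(m + m) = -7 + (U + (4 + 2*U)*U)*(2*m) = -7 + (U + U*(4 + 2*U))*(2*m) = -7 + 2*m*(U + U*(4 + 2*U)))
g(c, f) = 64 + c
1/(g(-246, -52) + E(74, -138)) = 1/((64 - 246) + (-7 + 4*(-138)*74² + 10*74*(-138))) = 1/(-182 + (-7 + 4*(-138)*5476 - 102120)) = 1/(-182 + (-7 - 3022752 - 102120)) = 1/(-182 - 3124879) = 1/(-3125061) = -1/3125061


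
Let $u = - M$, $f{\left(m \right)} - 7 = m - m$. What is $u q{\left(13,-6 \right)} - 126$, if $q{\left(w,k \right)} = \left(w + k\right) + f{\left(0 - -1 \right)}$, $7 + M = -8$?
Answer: $84$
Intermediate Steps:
$M = -15$ ($M = -7 - 8 = -15$)
$f{\left(m \right)} = 7$ ($f{\left(m \right)} = 7 + \left(m - m\right) = 7 + 0 = 7$)
$q{\left(w,k \right)} = 7 + k + w$ ($q{\left(w,k \right)} = \left(w + k\right) + 7 = \left(k + w\right) + 7 = 7 + k + w$)
$u = 15$ ($u = \left(-1\right) \left(-15\right) = 15$)
$u q{\left(13,-6 \right)} - 126 = 15 \left(7 - 6 + 13\right) - 126 = 15 \cdot 14 - 126 = 210 - 126 = 84$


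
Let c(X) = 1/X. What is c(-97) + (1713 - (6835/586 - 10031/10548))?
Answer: 1741694777/1023156 ≈ 1702.3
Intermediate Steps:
c(-97) + (1713 - (6835/586 - 10031/10548)) = 1/(-97) + (1713 - (6835/586 - 10031/10548)) = -1/97 + (1713 - (6835*(1/586) - 10031*1/10548)) = -1/97 + (1713 - (6835/586 - 10031/10548)) = -1/97 + (1713 - 1*112999/10548) = -1/97 + (1713 - 112999/10548) = -1/97 + 17955725/10548 = 1741694777/1023156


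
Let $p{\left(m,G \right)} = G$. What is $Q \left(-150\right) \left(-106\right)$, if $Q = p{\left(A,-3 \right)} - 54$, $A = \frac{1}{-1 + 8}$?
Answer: $-906300$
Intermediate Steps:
$A = \frac{1}{7} \approx 0.14286$
$Q = -57$ ($Q = -3 - 54 = -57$)
$Q \left(-150\right) \left(-106\right) = \left(-57\right) \left(-150\right) \left(-106\right) = 8550 \left(-106\right) = -906300$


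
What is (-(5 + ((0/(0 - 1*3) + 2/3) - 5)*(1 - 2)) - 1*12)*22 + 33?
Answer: -1309/3 ≈ -436.33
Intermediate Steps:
(-(5 + ((0/(0 - 1*3) + 2/3) - 5)*(1 - 2)) - 1*12)*22 + 33 = (-(5 + ((0/(0 - 3) + 2*(⅓)) - 5)*(-1)) - 12)*22 + 33 = (-(5 + ((0/(-3) + ⅔) - 5)*(-1)) - 12)*22 + 33 = (-(5 + ((0*(-⅓) + ⅔) - 5)*(-1)) - 12)*22 + 33 = (-(5 + ((0 + ⅔) - 5)*(-1)) - 12)*22 + 33 = (-(5 + (⅔ - 5)*(-1)) - 12)*22 + 33 = (-(5 - 13/3*(-1)) - 12)*22 + 33 = (-(5 + 13/3) - 12)*22 + 33 = (-1*28/3 - 12)*22 + 33 = (-28/3 - 12)*22 + 33 = -64/3*22 + 33 = -1408/3 + 33 = -1309/3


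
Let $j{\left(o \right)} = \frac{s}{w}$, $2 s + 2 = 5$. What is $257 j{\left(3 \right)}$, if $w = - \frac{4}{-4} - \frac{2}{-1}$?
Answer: $\frac{257}{2} \approx 128.5$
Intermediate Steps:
$w = 3$ ($w = \left(-4\right) \left(- \frac{1}{4}\right) - -2 = 1 + 2 = 3$)
$s = \frac{3}{2}$ ($s = -1 + \frac{1}{2} \cdot 5 = -1 + \frac{5}{2} = \frac{3}{2} \approx 1.5$)
$j{\left(o \right)} = \frac{1}{2}$ ($j{\left(o \right)} = \frac{3}{2 \cdot 3} = \frac{3}{2} \cdot \frac{1}{3} = \frac{1}{2}$)
$257 j{\left(3 \right)} = 257 \cdot \frac{1}{2} = \frac{257}{2}$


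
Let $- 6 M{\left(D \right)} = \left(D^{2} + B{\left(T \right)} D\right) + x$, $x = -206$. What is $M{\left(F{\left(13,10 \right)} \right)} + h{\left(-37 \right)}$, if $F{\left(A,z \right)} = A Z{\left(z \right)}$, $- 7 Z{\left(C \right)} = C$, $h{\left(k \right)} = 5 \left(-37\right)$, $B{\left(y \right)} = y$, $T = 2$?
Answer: $- \frac{9896}{49} \approx -201.96$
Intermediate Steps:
$h{\left(k \right)} = -185$
$Z{\left(C \right)} = - \frac{C}{7}$
$F{\left(A,z \right)} = - \frac{A z}{7}$ ($F{\left(A,z \right)} = A \left(- \frac{z}{7}\right) = - \frac{A z}{7}$)
$M{\left(D \right)} = \frac{103}{3} - \frac{D}{3} - \frac{D^{2}}{6}$ ($M{\left(D \right)} = - \frac{\left(D^{2} + 2 D\right) - 206}{6} = - \frac{-206 + D^{2} + 2 D}{6} = \frac{103}{3} - \frac{D}{3} - \frac{D^{2}}{6}$)
$M{\left(F{\left(13,10 \right)} \right)} + h{\left(-37 \right)} = \left(\frac{103}{3} - \frac{\left(- \frac{1}{7}\right) 13 \cdot 10}{3} - \frac{\left(\left(- \frac{1}{7}\right) 13 \cdot 10\right)^{2}}{6}\right) - 185 = \left(\frac{103}{3} - - \frac{130}{21} - \frac{\left(- \frac{130}{7}\right)^{2}}{6}\right) - 185 = \left(\frac{103}{3} + \frac{130}{21} - \frac{8450}{147}\right) - 185 = - \frac{831}{49} - 185 = - \frac{9896}{49}$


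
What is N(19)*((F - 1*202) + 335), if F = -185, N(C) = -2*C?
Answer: 1976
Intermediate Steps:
N(19)*((F - 1*202) + 335) = (-2*19)*((-185 - 1*202) + 335) = -38*((-185 - 202) + 335) = -38*(-387 + 335) = -38*(-52) = 1976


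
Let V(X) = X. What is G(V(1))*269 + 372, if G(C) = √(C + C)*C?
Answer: 372 + 269*√2 ≈ 752.42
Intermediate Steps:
G(C) = √2*C^(3/2) (G(C) = √(2*C)*C = (√2*√C)*C = √2*C^(3/2))
G(V(1))*269 + 372 = (√2*1^(3/2))*269 + 372 = (√2*1)*269 + 372 = √2*269 + 372 = 269*√2 + 372 = 372 + 269*√2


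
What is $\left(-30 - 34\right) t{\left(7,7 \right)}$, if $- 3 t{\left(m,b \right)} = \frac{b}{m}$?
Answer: $\frac{64}{3} \approx 21.333$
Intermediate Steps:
$t{\left(m,b \right)} = - \frac{b}{3 m}$ ($t{\left(m,b \right)} = - \frac{b \frac{1}{m}}{3} = - \frac{b}{3 m}$)
$\left(-30 - 34\right) t{\left(7,7 \right)} = \left(-30 - 34\right) \left(\left(- \frac{1}{3}\right) 7 \cdot \frac{1}{7}\right) = - 64 \left(\left(- \frac{1}{3}\right) 7 \cdot \frac{1}{7}\right) = \left(-64\right) \left(- \frac{1}{3}\right) = \frac{64}{3}$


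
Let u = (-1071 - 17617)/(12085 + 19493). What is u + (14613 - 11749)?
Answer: 45210352/15789 ≈ 2863.4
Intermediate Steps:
u = -9344/15789 (u = -18688/31578 = -18688*1/31578 = -9344/15789 ≈ -0.59180)
u + (14613 - 11749) = -9344/15789 + (14613 - 11749) = -9344/15789 + 2864 = 45210352/15789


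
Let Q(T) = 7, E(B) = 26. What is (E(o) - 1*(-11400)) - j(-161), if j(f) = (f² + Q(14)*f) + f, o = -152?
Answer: -13207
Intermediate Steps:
j(f) = f² + 8*f (j(f) = (f² + 7*f) + f = f² + 8*f)
(E(o) - 1*(-11400)) - j(-161) = (26 - 1*(-11400)) - (-161)*(8 - 161) = (26 + 11400) - (-161)*(-153) = 11426 - 1*24633 = 11426 - 24633 = -13207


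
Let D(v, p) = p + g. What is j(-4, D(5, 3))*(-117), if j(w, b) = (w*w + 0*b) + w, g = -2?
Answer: -1404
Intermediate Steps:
D(v, p) = -2 + p (D(v, p) = p - 2 = -2 + p)
j(w, b) = w + w² (j(w, b) = (w² + 0) + w = w² + w = w + w²)
j(-4, D(5, 3))*(-117) = -4*(1 - 4)*(-117) = -4*(-3)*(-117) = 12*(-117) = -1404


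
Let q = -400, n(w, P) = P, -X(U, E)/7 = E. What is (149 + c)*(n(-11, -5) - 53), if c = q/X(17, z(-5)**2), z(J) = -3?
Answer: -567646/63 ≈ -9010.3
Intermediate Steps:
X(U, E) = -7*E
c = 400/63 (c = -400/((-7*(-3)**2)) = -400/((-7*9)) = -400/(-63) = -400*(-1/63) = 400/63 ≈ 6.3492)
(149 + c)*(n(-11, -5) - 53) = (149 + 400/63)*(-5 - 53) = (9787/63)*(-58) = -567646/63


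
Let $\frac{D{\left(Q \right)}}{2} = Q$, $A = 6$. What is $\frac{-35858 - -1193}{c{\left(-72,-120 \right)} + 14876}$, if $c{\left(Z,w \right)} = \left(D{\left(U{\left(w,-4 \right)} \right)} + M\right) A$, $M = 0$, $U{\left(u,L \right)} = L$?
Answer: $- \frac{34665}{14828} \approx -2.3378$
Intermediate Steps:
$D{\left(Q \right)} = 2 Q$
$c{\left(Z,w \right)} = -48$ ($c{\left(Z,w \right)} = \left(2 \left(-4\right) + 0\right) 6 = \left(-8 + 0\right) 6 = \left(-8\right) 6 = -48$)
$\frac{-35858 - -1193}{c{\left(-72,-120 \right)} + 14876} = \frac{-35858 - -1193}{-48 + 14876} = \frac{-35858 + \left(-5470 + 6663\right)}{14828} = \left(-35858 + 1193\right) \frac{1}{14828} = \left(-34665\right) \frac{1}{14828} = - \frac{34665}{14828}$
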